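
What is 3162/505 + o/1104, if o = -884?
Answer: 761107/139380 ≈ 5.4607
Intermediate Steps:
3162/505 + o/1104 = 3162/505 - 884/1104 = 3162*(1/505) - 884*1/1104 = 3162/505 - 221/276 = 761107/139380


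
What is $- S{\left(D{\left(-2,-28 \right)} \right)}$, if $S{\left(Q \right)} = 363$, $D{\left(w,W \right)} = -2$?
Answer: $-363$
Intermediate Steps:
$- S{\left(D{\left(-2,-28 \right)} \right)} = \left(-1\right) 363 = -363$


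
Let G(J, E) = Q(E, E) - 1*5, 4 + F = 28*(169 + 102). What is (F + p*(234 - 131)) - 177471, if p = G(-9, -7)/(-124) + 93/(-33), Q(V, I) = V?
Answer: -58027051/341 ≈ -1.7017e+5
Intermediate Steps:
F = 7584 (F = -4 + 28*(169 + 102) = -4 + 28*271 = -4 + 7588 = 7584)
G(J, E) = -5 + E (G(J, E) = E - 1*5 = E - 5 = -5 + E)
p = -928/341 (p = (-5 - 7)/(-124) + 93/(-33) = -12*(-1/124) + 93*(-1/33) = 3/31 - 31/11 = -928/341 ≈ -2.7214)
(F + p*(234 - 131)) - 177471 = (7584 - 928*(234 - 131)/341) - 177471 = (7584 - 928/341*103) - 177471 = (7584 - 95584/341) - 177471 = 2490560/341 - 177471 = -58027051/341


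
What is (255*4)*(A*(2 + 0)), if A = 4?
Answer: 8160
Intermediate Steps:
(255*4)*(A*(2 + 0)) = (255*4)*(4*(2 + 0)) = 1020*(4*2) = 1020*8 = 8160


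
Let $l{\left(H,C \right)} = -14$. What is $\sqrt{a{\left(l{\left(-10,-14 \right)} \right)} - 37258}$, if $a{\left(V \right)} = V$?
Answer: $2 i \sqrt{9318} \approx 193.06 i$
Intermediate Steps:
$\sqrt{a{\left(l{\left(-10,-14 \right)} \right)} - 37258} = \sqrt{-14 - 37258} = \sqrt{-37272} = 2 i \sqrt{9318}$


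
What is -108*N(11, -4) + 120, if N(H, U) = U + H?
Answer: -636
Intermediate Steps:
N(H, U) = H + U
-108*N(11, -4) + 120 = -108*(11 - 4) + 120 = -108*7 + 120 = -756 + 120 = -636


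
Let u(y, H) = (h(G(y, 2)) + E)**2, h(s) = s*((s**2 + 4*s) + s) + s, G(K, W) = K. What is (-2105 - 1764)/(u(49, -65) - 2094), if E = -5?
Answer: -3869/16821569110 ≈ -2.3000e-7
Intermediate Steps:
h(s) = s + s*(s**2 + 5*s) (h(s) = s*(s**2 + 5*s) + s = s + s*(s**2 + 5*s))
u(y, H) = (-5 + y*(1 + y**2 + 5*y))**2 (u(y, H) = (y*(1 + y**2 + 5*y) - 5)**2 = (-5 + y*(1 + y**2 + 5*y))**2)
(-2105 - 1764)/(u(49, -65) - 2094) = (-2105 - 1764)/((-5 + 49*(1 + 49**2 + 5*49))**2 - 2094) = -3869/((-5 + 49*(1 + 2401 + 245))**2 - 2094) = -3869/((-5 + 49*2647)**2 - 2094) = -3869/((-5 + 129703)**2 - 2094) = -3869/(129698**2 - 2094) = -3869/(16821571204 - 2094) = -3869/16821569110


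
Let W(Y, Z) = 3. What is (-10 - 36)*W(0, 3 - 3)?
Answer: -138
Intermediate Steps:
(-10 - 36)*W(0, 3 - 3) = (-10 - 36)*3 = -46*3 = -138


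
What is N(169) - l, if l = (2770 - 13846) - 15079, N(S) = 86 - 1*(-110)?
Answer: 26351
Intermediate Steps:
N(S) = 196 (N(S) = 86 + 110 = 196)
l = -26155 (l = -11076 - 15079 = -26155)
N(169) - l = 196 - 1*(-26155) = 196 + 26155 = 26351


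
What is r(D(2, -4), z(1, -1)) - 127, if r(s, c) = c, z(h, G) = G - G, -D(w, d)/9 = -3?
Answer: -127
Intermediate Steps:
D(w, d) = 27 (D(w, d) = -9*(-3) = 27)
z(h, G) = 0
r(D(2, -4), z(1, -1)) - 127 = 0 - 127 = -127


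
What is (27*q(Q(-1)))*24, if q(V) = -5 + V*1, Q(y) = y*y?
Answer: -2592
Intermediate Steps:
Q(y) = y²
q(V) = -5 + V
(27*q(Q(-1)))*24 = (27*(-5 + (-1)²))*24 = (27*(-5 + 1))*24 = (27*(-4))*24 = -108*24 = -2592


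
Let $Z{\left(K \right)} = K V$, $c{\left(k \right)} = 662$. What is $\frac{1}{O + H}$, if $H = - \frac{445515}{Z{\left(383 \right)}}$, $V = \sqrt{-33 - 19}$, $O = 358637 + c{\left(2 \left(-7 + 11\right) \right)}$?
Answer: $\frac{2740670972572}{984720538257762253} - \frac{341264490 i \sqrt{13}}{984720538257762253} \approx 2.7832 \cdot 10^{-6} - 1.2495 \cdot 10^{-9} i$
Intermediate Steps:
$O = 359299$ ($O = 358637 + 662 = 359299$)
$V = 2 i \sqrt{13}$ ($V = \sqrt{-52} = 2 i \sqrt{13} \approx 7.2111 i$)
$Z{\left(K \right)} = 2 i K \sqrt{13}$ ($Z{\left(K \right)} = K 2 i \sqrt{13} = 2 i K \sqrt{13}$)
$H = \frac{445515 i \sqrt{13}}{9958}$ ($H = - \frac{445515}{2 i 383 \sqrt{13}} = - \frac{445515}{766 i \sqrt{13}} = - 445515 \left(- \frac{i \sqrt{13}}{9958}\right) = \frac{445515 i \sqrt{13}}{9958} \approx 161.31 i$)
$\frac{1}{O + H} = \frac{1}{359299 + \frac{445515 i \sqrt{13}}{9958}}$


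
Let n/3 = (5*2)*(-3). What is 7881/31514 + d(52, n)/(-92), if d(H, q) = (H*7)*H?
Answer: -148942985/724822 ≈ -205.49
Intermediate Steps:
n = -90 (n = 3*((5*2)*(-3)) = 3*(10*(-3)) = 3*(-30) = -90)
d(H, q) = 7*H**2 (d(H, q) = (7*H)*H = 7*H**2)
7881/31514 + d(52, n)/(-92) = 7881/31514 + (7*52**2)/(-92) = 7881*(1/31514) + (7*2704)*(-1/92) = 7881/31514 + 18928*(-1/92) = 7881/31514 - 4732/23 = -148942985/724822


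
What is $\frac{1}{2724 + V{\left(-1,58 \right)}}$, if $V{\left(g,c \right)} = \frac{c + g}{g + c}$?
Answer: $\frac{1}{2725} \approx 0.00036697$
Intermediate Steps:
$V{\left(g,c \right)} = 1$ ($V{\left(g,c \right)} = \frac{c + g}{c + g} = 1$)
$\frac{1}{2724 + V{\left(-1,58 \right)}} = \frac{1}{2724 + 1} = \frac{1}{2725}$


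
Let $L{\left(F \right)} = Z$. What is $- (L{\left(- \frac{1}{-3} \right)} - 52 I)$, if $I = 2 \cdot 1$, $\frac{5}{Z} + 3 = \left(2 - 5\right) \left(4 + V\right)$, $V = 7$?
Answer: $\frac{3749}{36} \approx 104.14$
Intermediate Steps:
$Z = - \frac{5}{36}$ ($Z = \frac{5}{-3 + \left(2 - 5\right) \left(4 + 7\right)} = \frac{5}{-3 - 33} = \frac{5}{-36} = 5 \left(- \frac{1}{36}\right) = - \frac{5}{36} \approx -0.13889$)
$L{\left(F \right)} = - \frac{5}{36}$
$I = 2$
$- (L{\left(- \frac{1}{-3} \right)} - 52 I) = - (- \frac{5}{36} - 104) = \left(-1\right) \left(- \frac{3749}{36}\right) = \frac{3749}{36}$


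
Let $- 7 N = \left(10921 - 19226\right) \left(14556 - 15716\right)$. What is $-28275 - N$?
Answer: $\frac{9435875}{7} \approx 1.348 \cdot 10^{6}$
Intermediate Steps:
$N = - \frac{9633800}{7}$ ($N = - \frac{\left(10921 - 19226\right) \left(14556 - 15716\right)}{7} = - \frac{\left(-8305\right) \left(-1160\right)}{7} = \left(- \frac{1}{7}\right) 9633800 = - \frac{9633800}{7} \approx -1.3763 \cdot 10^{6}$)
$-28275 - N = -28275 - - \frac{9633800}{7} = -28275 + \frac{9633800}{7} = \frac{9435875}{7}$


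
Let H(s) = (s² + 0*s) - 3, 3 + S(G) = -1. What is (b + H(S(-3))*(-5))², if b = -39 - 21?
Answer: 15625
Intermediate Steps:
S(G) = -4 (S(G) = -3 - 1 = -4)
b = -60
H(s) = -3 + s² (H(s) = (s² + 0) - 3 = s² - 3 = -3 + s²)
(b + H(S(-3))*(-5))² = (-60 + (-3 + (-4)²)*(-5))² = (-60 + (-3 + 16)*(-5))² = (-60 + 13*(-5))² = (-60 - 65)² = (-125)² = 15625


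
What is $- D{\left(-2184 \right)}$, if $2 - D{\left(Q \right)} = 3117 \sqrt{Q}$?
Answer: $-2 + 6234 i \sqrt{546} \approx -2.0 + 1.4567 \cdot 10^{5} i$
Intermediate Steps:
$D{\left(Q \right)} = 2 - 3117 \sqrt{Q}$
$- D{\left(-2184 \right)} = - (2 - 3117 \sqrt{-2184}) = - (2 - 3117 \cdot 2 i \sqrt{546}) = - (2 - 6234 i \sqrt{546}) = -2 + 6234 i \sqrt{546}$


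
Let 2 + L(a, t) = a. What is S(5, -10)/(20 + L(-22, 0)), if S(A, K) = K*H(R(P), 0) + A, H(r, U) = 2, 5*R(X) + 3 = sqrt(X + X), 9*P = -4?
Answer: 15/4 ≈ 3.7500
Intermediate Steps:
P = -4/9 (P = (1/9)*(-4) = -4/9 ≈ -0.44444)
R(X) = -3/5 + sqrt(2)*sqrt(X)/5 (R(X) = -3/5 + sqrt(X + X)/5 = -3/5 + sqrt(2*X)/5 = -3/5 + (sqrt(2)*sqrt(X))/5 = -3/5 + sqrt(2)*sqrt(X)/5)
L(a, t) = -2 + a
S(A, K) = A + 2*K (S(A, K) = K*2 + A = 2*K + A = A + 2*K)
S(5, -10)/(20 + L(-22, 0)) = (5 + 2*(-10))/(20 + (-2 - 22)) = (5 - 20)/(20 - 24) = -15/(-4) = -15*(-1/4) = 15/4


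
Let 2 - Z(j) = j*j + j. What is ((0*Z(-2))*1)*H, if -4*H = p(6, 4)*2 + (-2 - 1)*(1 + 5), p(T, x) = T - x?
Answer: 0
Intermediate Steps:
Z(j) = 2 - j - j² (Z(j) = 2 - (j*j + j) = 2 - (j² + j) = 2 - (j + j²) = 2 + (-j - j²) = 2 - j - j²)
H = 7/2 (H = -((6 - 1*4)*2 + (-2 - 1)*(1 + 5))/4 = -((6 - 4)*2 - 3*6)/4 = -(2*2 - 18)/4 = -(4 - 18)/4 = -¼*(-14) = 7/2 ≈ 3.5000)
((0*Z(-2))*1)*H = ((0*(2 - 1*(-2) - 1*(-2)²))*1)*(7/2) = ((0*(2 + 2 - 1*4))*1)*(7/2) = ((0*(2 + 2 - 4))*1)*(7/2) = ((0*0)*1)*(7/2) = (0*1)*(7/2) = 0*(7/2) = 0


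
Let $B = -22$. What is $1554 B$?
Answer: $-34188$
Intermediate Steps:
$1554 B = 1554 \left(-22\right) = -34188$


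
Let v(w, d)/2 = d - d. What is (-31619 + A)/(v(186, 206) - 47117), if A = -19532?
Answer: 51151/47117 ≈ 1.0856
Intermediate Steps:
v(w, d) = 0 (v(w, d) = 2*(d - d) = 2*0 = 0)
(-31619 + A)/(v(186, 206) - 47117) = (-31619 - 19532)/(0 - 47117) = -51151/(-47117) = -51151*(-1/47117) = 51151/47117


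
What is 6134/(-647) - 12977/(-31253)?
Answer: -183309783/20220691 ≈ -9.0655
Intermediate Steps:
6134/(-647) - 12977/(-31253) = 6134*(-1/647) - 12977*(-1/31253) = -6134/647 + 12977/31253 = -183309783/20220691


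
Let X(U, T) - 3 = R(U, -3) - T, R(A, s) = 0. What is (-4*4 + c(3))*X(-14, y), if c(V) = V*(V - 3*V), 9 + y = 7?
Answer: -170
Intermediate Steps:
y = -2 (y = -9 + 7 = -2)
c(V) = -2*V**2 (c(V) = V*(-2*V) = -2*V**2)
X(U, T) = 3 - T (X(U, T) = 3 + (0 - T) = 3 - T)
(-4*4 + c(3))*X(-14, y) = (-4*4 - 2*3**2)*(3 - 1*(-2)) = (-16 - 2*9)*(3 + 2) = (-16 - 18)*5 = -34*5 = -170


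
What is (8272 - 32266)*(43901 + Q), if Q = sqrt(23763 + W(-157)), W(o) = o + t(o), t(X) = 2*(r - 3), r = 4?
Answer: -1053360594 - 47988*sqrt(5902) ≈ -1.0570e+9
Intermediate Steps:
t(X) = 2 (t(X) = 2*(4 - 3) = 2*1 = 2)
W(o) = 2 + o (W(o) = o + 2 = 2 + o)
Q = 2*sqrt(5902) (Q = sqrt(23763 + (2 - 157)) = sqrt(23763 - 155) = sqrt(23608) = 2*sqrt(5902) ≈ 153.65)
(8272 - 32266)*(43901 + Q) = (8272 - 32266)*(43901 + 2*sqrt(5902)) = -23994*(43901 + 2*sqrt(5902)) = -1053360594 - 47988*sqrt(5902)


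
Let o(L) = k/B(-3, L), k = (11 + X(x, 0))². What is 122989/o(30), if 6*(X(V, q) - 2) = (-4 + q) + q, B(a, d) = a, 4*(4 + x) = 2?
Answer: -3320703/1369 ≈ -2425.6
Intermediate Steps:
x = -7/2 (x = -4 + (¼)*2 = -4 + ½ = -7/2 ≈ -3.5000)
X(V, q) = 4/3 + q/3 (X(V, q) = 2 + ((-4 + q) + q)/6 = 2 + (-4 + 2*q)/6 = 2 + (-⅔ + q/3) = 4/3 + q/3)
k = 1369/9 (k = (11 + (4/3 + (⅓)*0))² = (11 + (4/3 + 0))² = (11 + 4/3)² = (37/3)² = 1369/9 ≈ 152.11)
o(L) = -1369/27 (o(L) = (1369/9)/(-3) = (1369/9)*(-⅓) = -1369/27)
122989/o(30) = 122989/(-1369/27) = 122989*(-27/1369) = -3320703/1369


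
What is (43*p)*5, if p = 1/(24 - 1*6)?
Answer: 215/18 ≈ 11.944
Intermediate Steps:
p = 1/18 (p = 1/(24 - 6) = 1/18 ≈ 0.055556)
(43*p)*5 = (43*(1/18))*5 = (43/18)*5 = 215/18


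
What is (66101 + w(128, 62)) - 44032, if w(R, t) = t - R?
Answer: 22003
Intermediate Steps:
(66101 + w(128, 62)) - 44032 = (66101 + (62 - 1*128)) - 44032 = (66101 + (62 - 128)) - 44032 = (66101 - 66) - 44032 = 66035 - 44032 = 22003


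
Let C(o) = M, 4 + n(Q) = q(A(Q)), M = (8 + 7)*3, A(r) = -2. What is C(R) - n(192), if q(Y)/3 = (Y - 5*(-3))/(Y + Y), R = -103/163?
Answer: 235/4 ≈ 58.750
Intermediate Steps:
R = -103/163 (R = -103*1/163 = -103/163 ≈ -0.63190)
q(Y) = 3*(15 + Y)/(2*Y) (q(Y) = 3*((Y - 5*(-3))/(Y + Y)) = 3*((Y + 15)/((2*Y))) = 3*((15 + Y)*(1/(2*Y))) = 3*((15 + Y)/(2*Y)) = 3*(15 + Y)/(2*Y))
M = 45 (M = 15*3 = 45)
n(Q) = -55/4 (n(Q) = -4 + (3/2)*(15 - 2)/(-2) = -4 + (3/2)*(-½)*13 = -4 - 39/4 = -55/4)
C(o) = 45
C(R) - n(192) = 45 - 1*(-55/4) = 45 + 55/4 = 235/4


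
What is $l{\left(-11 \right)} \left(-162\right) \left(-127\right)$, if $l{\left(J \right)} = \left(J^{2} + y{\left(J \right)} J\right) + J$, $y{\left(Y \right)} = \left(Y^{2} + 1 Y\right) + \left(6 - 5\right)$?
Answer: $-22857714$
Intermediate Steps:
$y{\left(Y \right)} = 1 + Y + Y^{2}$ ($y{\left(Y \right)} = \left(Y^{2} + Y\right) + \left(6 - 5\right) = \left(Y + Y^{2}\right) + 1 = 1 + Y + Y^{2}$)
$l{\left(J \right)} = J + J^{2} + J \left(1 + J + J^{2}\right)$ ($l{\left(J \right)} = \left(J^{2} + \left(1 + J + J^{2}\right) J\right) + J = \left(J^{2} + J \left(1 + J + J^{2}\right)\right) + J = J + J^{2} + J \left(1 + J + J^{2}\right)$)
$l{\left(-11 \right)} \left(-162\right) \left(-127\right) = - 11 \left(2 + \left(-11\right)^{2} + 2 \left(-11\right)\right) \left(-162\right) \left(-127\right) = - 11 \left(2 + 121 - 22\right) \left(-162\right) \left(-127\right) = \left(-11\right) 101 \left(-162\right) \left(-127\right) = \left(-1111\right) \left(-162\right) \left(-127\right) = 179982 \left(-127\right) = -22857714$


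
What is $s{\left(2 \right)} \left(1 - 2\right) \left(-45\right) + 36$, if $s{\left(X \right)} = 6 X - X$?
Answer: $486$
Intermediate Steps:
$s{\left(X \right)} = 5 X$
$s{\left(2 \right)} \left(1 - 2\right) \left(-45\right) + 36 = 5 \cdot 2 \left(1 - 2\right) \left(-45\right) + 36 = 10 \left(-1\right) \left(-45\right) + 36 = \left(-10\right) \left(-45\right) + 36 = 450 + 36 = 486$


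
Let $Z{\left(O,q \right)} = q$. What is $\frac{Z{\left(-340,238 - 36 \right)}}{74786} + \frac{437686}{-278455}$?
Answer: $- \frac{16338268643}{10412267815} \approx -1.5691$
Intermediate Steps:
$\frac{Z{\left(-340,238 - 36 \right)}}{74786} + \frac{437686}{-278455} = \frac{238 - 36}{74786} + \frac{437686}{-278455} = \left(238 - 36\right) \frac{1}{74786} + 437686 \left(- \frac{1}{278455}\right) = 202 \cdot \frac{1}{74786} - \frac{437686}{278455} = \frac{101}{37393} - \frac{437686}{278455} = - \frac{16338268643}{10412267815}$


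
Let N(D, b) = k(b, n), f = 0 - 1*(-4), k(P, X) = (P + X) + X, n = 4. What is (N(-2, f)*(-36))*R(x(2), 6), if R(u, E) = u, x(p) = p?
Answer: -864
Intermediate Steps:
k(P, X) = P + 2*X
f = 4 (f = 0 + 4 = 4)
N(D, b) = 8 + b (N(D, b) = b + 2*4 = b + 8 = 8 + b)
(N(-2, f)*(-36))*R(x(2), 6) = ((8 + 4)*(-36))*2 = (12*(-36))*2 = -432*2 = -864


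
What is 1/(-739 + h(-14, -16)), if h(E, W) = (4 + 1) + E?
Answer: -1/748 ≈ -0.0013369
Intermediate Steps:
h(E, W) = 5 + E
1/(-739 + h(-14, -16)) = 1/(-739 + (5 - 14)) = 1/(-739 - 9) = 1/(-748) = -1/748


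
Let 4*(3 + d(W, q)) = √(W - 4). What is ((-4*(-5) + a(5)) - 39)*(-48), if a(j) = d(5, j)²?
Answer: 549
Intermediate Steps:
d(W, q) = -3 + √(-4 + W)/4 (d(W, q) = -3 + √(W - 4)/4 = -3 + √(-4 + W)/4)
a(j) = 121/16 (a(j) = (-3 + √(-4 + 5)/4)² = (-3 + √1/4)² = (-3 + (¼)*1)² = (-3 + ¼)² = (-11/4)² = 121/16)
((-4*(-5) + a(5)) - 39)*(-48) = ((-4*(-5) + 121/16) - 39)*(-48) = ((20 + 121/16) - 39)*(-48) = (441/16 - 39)*(-48) = -183/16*(-48) = 549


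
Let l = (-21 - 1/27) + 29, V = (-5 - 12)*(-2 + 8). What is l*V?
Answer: -7310/9 ≈ -812.22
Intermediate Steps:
V = -102 (V = -17*6 = -102)
l = 215/27 (l = (-21 - 1*1/27) + 29 = (-21 - 1/27) + 29 = -568/27 + 29 = 215/27 ≈ 7.9630)
l*V = (215/27)*(-102) = -7310/9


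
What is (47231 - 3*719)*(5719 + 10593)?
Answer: 735247088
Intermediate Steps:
(47231 - 3*719)*(5719 + 10593) = (47231 - 2157)*16312 = 45074*16312 = 735247088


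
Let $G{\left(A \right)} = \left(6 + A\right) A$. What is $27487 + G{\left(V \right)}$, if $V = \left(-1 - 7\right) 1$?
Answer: $27503$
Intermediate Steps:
$V = -8$ ($V = \left(-8\right) 1 = -8$)
$G{\left(A \right)} = A \left(6 + A\right)$
$27487 + G{\left(V \right)} = 27487 - 8 \left(6 - 8\right) = 27487 - -16 = 27487 + 16 = 27503$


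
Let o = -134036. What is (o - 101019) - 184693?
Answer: -419748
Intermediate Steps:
(o - 101019) - 184693 = (-134036 - 101019) - 184693 = -235055 - 184693 = -419748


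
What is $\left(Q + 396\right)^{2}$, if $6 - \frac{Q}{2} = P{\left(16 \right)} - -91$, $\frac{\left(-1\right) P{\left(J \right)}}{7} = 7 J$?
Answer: $3218436$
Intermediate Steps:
$P{\left(J \right)} = - 49 J$ ($P{\left(J \right)} = - 7 \cdot 7 J = - 49 J$)
$Q = 1398$ ($Q = 12 - 2 \left(\left(-49\right) 16 - -91\right) = 12 - 2 \left(-784 + 91\right) = 12 - -1386 = 12 + 1386 = 1398$)
$\left(Q + 396\right)^{2} = \left(1398 + 396\right)^{2} = 1794^{2} = 3218436$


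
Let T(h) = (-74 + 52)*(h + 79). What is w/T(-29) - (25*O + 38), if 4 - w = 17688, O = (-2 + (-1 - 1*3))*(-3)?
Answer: -129779/275 ≈ -471.92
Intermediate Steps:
O = 18 (O = (-2 + (-1 - 3))*(-3) = (-2 - 4)*(-3) = -6*(-3) = 18)
T(h) = -1738 - 22*h (T(h) = -22*(79 + h) = -1738 - 22*h)
w = -17684 (w = 4 - 1*17688 = 4 - 17688 = -17684)
w/T(-29) - (25*O + 38) = -17684/(-1738 - 22*(-29)) - (25*18 + 38) = -17684/(-1738 + 638) - (450 + 38) = -17684/(-1100) - 1*488 = -17684*(-1/1100) - 488 = 4421/275 - 488 = -129779/275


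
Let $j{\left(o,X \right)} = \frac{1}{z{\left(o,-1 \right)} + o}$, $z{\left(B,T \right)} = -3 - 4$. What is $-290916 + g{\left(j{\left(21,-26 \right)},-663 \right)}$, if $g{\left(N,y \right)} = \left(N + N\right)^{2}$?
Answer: $- \frac{14254883}{49} \approx -2.9092 \cdot 10^{5}$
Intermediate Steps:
$z{\left(B,T \right)} = -7$
$j{\left(o,X \right)} = \frac{1}{-7 + o}$
$g{\left(N,y \right)} = 4 N^{2}$ ($g{\left(N,y \right)} = \left(2 N\right)^{2} = 4 N^{2}$)
$-290916 + g{\left(j{\left(21,-26 \right)},-663 \right)} = -290916 + 4 \left(\frac{1}{-7 + 21}\right)^{2} = -290916 + 4 \left(\frac{1}{14}\right)^{2} = -290916 + \frac{4}{196} = -290916 + 4 \cdot \frac{1}{196} = -290916 + \frac{1}{49} = - \frac{14254883}{49}$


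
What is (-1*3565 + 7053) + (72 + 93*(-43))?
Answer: -439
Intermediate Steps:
(-1*3565 + 7053) + (72 + 93*(-43)) = (-3565 + 7053) + (72 - 3999) = 3488 - 3927 = -439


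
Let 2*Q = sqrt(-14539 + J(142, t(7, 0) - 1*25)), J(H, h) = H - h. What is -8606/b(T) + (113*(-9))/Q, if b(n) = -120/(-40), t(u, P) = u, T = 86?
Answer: -8606/3 + 678*I*sqrt(14379)/4793 ≈ -2868.7 + 16.962*I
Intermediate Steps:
b(n) = 3 (b(n) = -120*(-1/40) = 3)
Q = I*sqrt(14379)/2 (Q = sqrt(-14539 + (142 - (7 - 1*25)))/2 = sqrt(-14539 + (142 - (7 - 25)))/2 = sqrt(-14539 + (142 - 1*(-18)))/2 = sqrt(-14539 + (142 + 18))/2 = sqrt(-14539 + 160)/2 = sqrt(-14379)/2 = (I*sqrt(14379))/2 = I*sqrt(14379)/2 ≈ 59.956*I)
-8606/b(T) + (113*(-9))/Q = -8606/3 + (113*(-9))/((I*sqrt(14379)/2)) = -8606*1/3 - (-678)*I*sqrt(14379)/4793 = -8606/3 + 678*I*sqrt(14379)/4793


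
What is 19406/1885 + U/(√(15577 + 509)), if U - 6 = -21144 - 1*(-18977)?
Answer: 19406/1885 - 2161*√16086/16086 ≈ -6.7435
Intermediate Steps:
U = -2161 (U = 6 + (-21144 - 1*(-18977)) = 6 + (-21144 + 18977) = 6 - 2167 = -2161)
19406/1885 + U/(√(15577 + 509)) = 19406/1885 - 2161/√(15577 + 509) = 19406*(1/1885) - 2161*√16086/16086 = 19406/1885 - 2161*√16086/16086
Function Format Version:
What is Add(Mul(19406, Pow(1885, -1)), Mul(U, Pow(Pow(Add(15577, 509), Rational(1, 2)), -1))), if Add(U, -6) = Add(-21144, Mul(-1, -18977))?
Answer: Add(Rational(19406, 1885), Mul(Rational(-2161, 16086), Pow(16086, Rational(1, 2)))) ≈ -6.7435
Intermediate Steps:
U = -2161 (U = Add(6, Add(-21144, Mul(-1, -18977))) = Add(6, Add(-21144, 18977)) = Add(6, -2167) = -2161)
Add(Mul(19406, Pow(1885, -1)), Mul(U, Pow(Pow(Add(15577, 509), Rational(1, 2)), -1))) = Add(Mul(19406, Pow(1885, -1)), Mul(-2161, Pow(Pow(Add(15577, 509), Rational(1, 2)), -1))) = Add(Mul(19406, Rational(1, 1885)), Mul(-2161, Pow(Pow(16086, Rational(1, 2)), -1))) = Add(Rational(19406, 1885), Mul(-2161, Mul(Rational(1, 16086), Pow(16086, Rational(1, 2))))) = Add(Rational(19406, 1885), Mul(Rational(-2161, 16086), Pow(16086, Rational(1, 2))))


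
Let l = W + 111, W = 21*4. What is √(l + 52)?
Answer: √247 ≈ 15.716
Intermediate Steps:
W = 84
l = 195 (l = 84 + 111 = 195)
√(l + 52) = √(195 + 52) = √247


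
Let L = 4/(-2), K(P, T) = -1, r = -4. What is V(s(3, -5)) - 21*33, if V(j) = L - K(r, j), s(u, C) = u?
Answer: -694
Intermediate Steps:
L = -2 (L = 4*(-1/2) = -2)
V(j) = -1 (V(j) = -2 - 1*(-1) = -2 + 1 = -1)
V(s(3, -5)) - 21*33 = -1 - 21*33 = -1 - 693 = -694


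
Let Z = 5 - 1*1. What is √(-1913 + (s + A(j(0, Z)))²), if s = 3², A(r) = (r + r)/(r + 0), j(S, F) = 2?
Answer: 16*I*√7 ≈ 42.332*I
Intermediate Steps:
Z = 4 (Z = 5 - 1 = 4)
A(r) = 2 (A(r) = (2*r)/r = 2)
s = 9
√(-1913 + (s + A(j(0, Z)))²) = √(-1913 + (9 + 2)²) = √(-1913 + 11²) = √(-1913 + 121) = √(-1792) = 16*I*√7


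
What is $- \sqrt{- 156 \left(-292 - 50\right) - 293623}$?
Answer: $- i \sqrt{240271} \approx - 490.17 i$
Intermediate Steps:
$- \sqrt{- 156 \left(-292 - 50\right) - 293623} = - \sqrt{\left(-156\right) \left(-342\right) - 293623} = - \sqrt{53352 - 293623} = - \sqrt{-240271} = - i \sqrt{240271}$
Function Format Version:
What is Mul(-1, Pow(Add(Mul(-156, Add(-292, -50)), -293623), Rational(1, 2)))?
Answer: Mul(-1, I, Pow(240271, Rational(1, 2))) ≈ Mul(-490.17, I)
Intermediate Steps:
Mul(-1, Pow(Add(Mul(-156, Add(-292, -50)), -293623), Rational(1, 2))) = Mul(-1, Pow(Add(Mul(-156, -342), -293623), Rational(1, 2))) = Mul(-1, Pow(Add(53352, -293623), Rational(1, 2))) = Mul(-1, Pow(-240271, Rational(1, 2))) = Mul(-1, Mul(I, Pow(240271, Rational(1, 2)))) = Mul(-1, I, Pow(240271, Rational(1, 2)))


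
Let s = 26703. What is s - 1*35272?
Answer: -8569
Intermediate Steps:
s - 1*35272 = 26703 - 1*35272 = 26703 - 35272 = -8569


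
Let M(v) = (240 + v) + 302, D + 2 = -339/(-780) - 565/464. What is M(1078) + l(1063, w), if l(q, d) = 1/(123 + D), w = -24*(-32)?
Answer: 5873733820/3625743 ≈ 1620.0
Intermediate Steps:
D = -83937/30160 (D = -2 + (-339/(-780) - 565/464) = -2 + (-339*(-1/780) - 565*1/464) = -2 + (113/260 - 565/464) = -2 - 23617/30160 = -83937/30160 ≈ -2.7831)
M(v) = 542 + v
w = 768
l(q, d) = 30160/3625743 (l(q, d) = 1/(123 - 83937/30160) = 1/(3625743/30160) = 30160/3625743)
M(1078) + l(1063, w) = (542 + 1078) + 30160/3625743 = 1620 + 30160/3625743 = 5873733820/3625743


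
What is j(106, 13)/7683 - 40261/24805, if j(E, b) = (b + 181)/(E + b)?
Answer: -36804894127/22678640985 ≈ -1.6229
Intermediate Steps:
j(E, b) = (181 + b)/(E + b)
j(106, 13)/7683 - 40261/24805 = ((181 + 13)/(106 + 13))/7683 - 40261/24805 = (194/119)*(1/7683) - 40261*1/24805 = ((1/119)*194)*(1/7683) - 40261/24805 = (194/119)*(1/7683) - 40261/24805 = 194/914277 - 40261/24805 = -36804894127/22678640985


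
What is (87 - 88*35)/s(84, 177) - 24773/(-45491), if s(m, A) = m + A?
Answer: -129688810/11873151 ≈ -10.923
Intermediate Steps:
s(m, A) = A + m
(87 - 88*35)/s(84, 177) - 24773/(-45491) = (87 - 88*35)/(177 + 84) - 24773/(-45491) = (87 - 3080)/261 - 24773*(-1/45491) = -2993*1/261 + 24773/45491 = -2993/261 + 24773/45491 = -129688810/11873151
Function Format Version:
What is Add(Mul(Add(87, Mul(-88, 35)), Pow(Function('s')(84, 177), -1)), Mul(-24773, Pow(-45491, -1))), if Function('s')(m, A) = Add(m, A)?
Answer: Rational(-129688810, 11873151) ≈ -10.923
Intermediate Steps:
Function('s')(m, A) = Add(A, m)
Add(Mul(Add(87, Mul(-88, 35)), Pow(Function('s')(84, 177), -1)), Mul(-24773, Pow(-45491, -1))) = Add(Mul(Add(87, Mul(-88, 35)), Pow(Add(177, 84), -1)), Mul(-24773, Pow(-45491, -1))) = Add(Mul(Add(87, -3080), Pow(261, -1)), Mul(-24773, Rational(-1, 45491))) = Add(Mul(-2993, Rational(1, 261)), Rational(24773, 45491)) = Add(Rational(-2993, 261), Rational(24773, 45491)) = Rational(-129688810, 11873151)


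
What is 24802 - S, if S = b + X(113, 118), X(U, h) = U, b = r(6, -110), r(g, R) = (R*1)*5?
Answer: 25239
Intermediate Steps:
r(g, R) = 5*R (r(g, R) = R*5 = 5*R)
b = -550 (b = 5*(-110) = -550)
S = -437 (S = -550 + 113 = -437)
24802 - S = 24802 - 1*(-437) = 24802 + 437 = 25239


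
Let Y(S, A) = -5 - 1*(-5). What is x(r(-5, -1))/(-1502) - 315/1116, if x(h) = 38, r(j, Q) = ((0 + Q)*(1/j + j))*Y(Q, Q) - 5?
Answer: -28641/93124 ≈ -0.30756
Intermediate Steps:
Y(S, A) = 0 (Y(S, A) = -5 + 5 = 0)
r(j, Q) = -5 (r(j, Q) = ((0 + Q)*(1/j + j))*0 - 5 = (Q*(j + 1/j))*0 - 5 = 0 - 5 = -5)
x(r(-5, -1))/(-1502) - 315/1116 = 38/(-1502) - 315/1116 = 38*(-1/1502) - 315*1/1116 = -19/751 - 35/124 = -28641/93124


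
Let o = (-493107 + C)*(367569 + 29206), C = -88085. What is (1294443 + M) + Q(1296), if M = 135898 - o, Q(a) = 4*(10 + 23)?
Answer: 230603886273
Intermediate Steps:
Q(a) = 132 (Q(a) = 4*33 = 132)
o = -230602455800 (o = (-493107 - 88085)*(367569 + 29206) = -581192*396775 = -230602455800)
M = 230602591698 (M = 135898 - 1*(-230602455800) = 135898 + 230602455800 = 230602591698)
(1294443 + M) + Q(1296) = (1294443 + 230602591698) + 132 = 230603886141 + 132 = 230603886273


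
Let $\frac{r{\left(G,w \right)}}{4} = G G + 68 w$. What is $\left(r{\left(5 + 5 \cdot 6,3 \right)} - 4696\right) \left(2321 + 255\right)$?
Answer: $2627520$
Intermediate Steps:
$r{\left(G,w \right)} = 4 G^{2} + 272 w$ ($r{\left(G,w \right)} = 4 \left(G G + 68 w\right) = 4 \left(G^{2} + 68 w\right) = 4 G^{2} + 272 w$)
$\left(r{\left(5 + 5 \cdot 6,3 \right)} - 4696\right) \left(2321 + 255\right) = \left(\left(4 \left(5 + 5 \cdot 6\right)^{2} + 272 \cdot 3\right) - 4696\right) \left(2321 + 255\right) = \left(\left(4 \left(5 + 30\right)^{2} + 816\right) - 4696\right) 2576 = \left(\left(4 \cdot 35^{2} + 816\right) - 4696\right) 2576 = \left(\left(4 \cdot 1225 + 816\right) - 4696\right) 2576 = \left(\left(4900 + 816\right) - 4696\right) 2576 = \left(5716 - 4696\right) 2576 = 1020 \cdot 2576 = 2627520$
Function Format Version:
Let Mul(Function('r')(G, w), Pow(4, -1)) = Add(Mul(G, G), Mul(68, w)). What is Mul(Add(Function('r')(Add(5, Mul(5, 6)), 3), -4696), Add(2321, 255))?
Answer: 2627520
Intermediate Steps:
Function('r')(G, w) = Add(Mul(4, Pow(G, 2)), Mul(272, w)) (Function('r')(G, w) = Mul(4, Add(Mul(G, G), Mul(68, w))) = Mul(4, Add(Pow(G, 2), Mul(68, w))) = Add(Mul(4, Pow(G, 2)), Mul(272, w)))
Mul(Add(Function('r')(Add(5, Mul(5, 6)), 3), -4696), Add(2321, 255)) = Mul(Add(Add(Mul(4, Pow(Add(5, Mul(5, 6)), 2)), Mul(272, 3)), -4696), Add(2321, 255)) = Mul(Add(Add(Mul(4, Pow(Add(5, 30), 2)), 816), -4696), 2576) = Mul(Add(Add(Mul(4, Pow(35, 2)), 816), -4696), 2576) = Mul(Add(Add(Mul(4, 1225), 816), -4696), 2576) = Mul(Add(Add(4900, 816), -4696), 2576) = Mul(Add(5716, -4696), 2576) = Mul(1020, 2576) = 2627520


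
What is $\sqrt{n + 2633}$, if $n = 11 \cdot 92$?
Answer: $27 \sqrt{5} \approx 60.374$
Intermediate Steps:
$n = 1012$
$\sqrt{n + 2633} = \sqrt{1012 + 2633} = \sqrt{3645} = 27 \sqrt{5}$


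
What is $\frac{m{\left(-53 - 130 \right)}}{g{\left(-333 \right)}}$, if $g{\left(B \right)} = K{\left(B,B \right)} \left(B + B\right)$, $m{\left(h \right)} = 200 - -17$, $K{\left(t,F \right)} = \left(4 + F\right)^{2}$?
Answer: $- \frac{31}{10298358} \approx -3.0102 \cdot 10^{-6}$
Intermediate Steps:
$m{\left(h \right)} = 217$ ($m{\left(h \right)} = 200 + 17 = 217$)
$g{\left(B \right)} = 2 B \left(4 + B\right)^{2}$ ($g{\left(B \right)} = \left(4 + B\right)^{2} \left(B + B\right) = \left(4 + B\right)^{2} \cdot 2 B = 2 B \left(4 + B\right)^{2}$)
$\frac{m{\left(-53 - 130 \right)}}{g{\left(-333 \right)}} = \frac{217}{2 \left(-333\right) \left(4 - 333\right)^{2}} = \frac{217}{2 \left(-333\right) \left(-329\right)^{2}} = \frac{217}{2 \left(-333\right) 108241} = \frac{217}{-72088506} = 217 \left(- \frac{1}{72088506}\right) = - \frac{31}{10298358}$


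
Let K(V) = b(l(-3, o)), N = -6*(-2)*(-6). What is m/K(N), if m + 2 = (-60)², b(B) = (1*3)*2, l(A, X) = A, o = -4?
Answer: 1799/3 ≈ 599.67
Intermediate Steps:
N = -72 (N = 12*(-6) = -72)
b(B) = 6 (b(B) = 3*2 = 6)
m = 3598 (m = -2 + (-60)² = -2 + 3600 = 3598)
K(V) = 6
m/K(N) = 3598/6 = 3598*(⅙) = 1799/3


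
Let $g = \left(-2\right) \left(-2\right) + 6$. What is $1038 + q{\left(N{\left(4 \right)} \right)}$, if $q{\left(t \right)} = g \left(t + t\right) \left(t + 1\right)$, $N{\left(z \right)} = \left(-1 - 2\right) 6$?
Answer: $7158$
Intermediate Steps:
$g = 10$ ($g = 4 + 6 = 10$)
$N{\left(z \right)} = -18$ ($N{\left(z \right)} = \left(-3\right) 6 = -18$)
$q{\left(t \right)} = 20 t \left(1 + t\right)$ ($q{\left(t \right)} = 10 \left(t + t\right) \left(t + 1\right) = 10 \cdot 2 t \left(1 + t\right) = 20 t \left(1 + t\right)$)
$1038 + q{\left(N{\left(4 \right)} \right)} = 1038 + 20 \left(-18\right) \left(1 - 18\right) = 1038 + 20 \left(-18\right) \left(-17\right) = 1038 + 6120 = 7158$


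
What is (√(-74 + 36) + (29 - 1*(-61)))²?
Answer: (90 + I*√38)² ≈ 8062.0 + 1109.6*I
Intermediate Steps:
(√(-74 + 36) + (29 - 1*(-61)))² = (√(-38) + (29 + 61))² = (I*√38 + 90)² = (90 + I*√38)²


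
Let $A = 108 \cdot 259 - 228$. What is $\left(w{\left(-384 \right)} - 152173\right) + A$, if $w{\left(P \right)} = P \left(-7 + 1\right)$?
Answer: $-122125$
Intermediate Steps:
$A = 27744$ ($A = 27972 - 228 = 27744$)
$w{\left(P \right)} = - 6 P$ ($w{\left(P \right)} = P \left(-6\right) = - 6 P$)
$\left(w{\left(-384 \right)} - 152173\right) + A = \left(\left(-6\right) \left(-384\right) - 152173\right) + 27744 = \left(2304 - 152173\right) + 27744 = -149869 + 27744 = -122125$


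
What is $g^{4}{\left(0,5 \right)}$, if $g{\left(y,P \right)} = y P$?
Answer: $0$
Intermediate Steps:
$g{\left(y,P \right)} = P y$
$g^{4}{\left(0,5 \right)} = \left(5 \cdot 0\right)^{4} = 0^{4} = 0$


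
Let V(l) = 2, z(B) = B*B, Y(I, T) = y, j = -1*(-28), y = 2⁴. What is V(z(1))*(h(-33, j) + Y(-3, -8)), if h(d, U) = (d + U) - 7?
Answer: 8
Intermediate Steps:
y = 16
j = 28
Y(I, T) = 16
h(d, U) = -7 + U + d (h(d, U) = (U + d) - 7 = -7 + U + d)
z(B) = B²
V(z(1))*(h(-33, j) + Y(-3, -8)) = 2*((-7 + 28 - 33) + 16) = 2*(-12 + 16) = 2*4 = 8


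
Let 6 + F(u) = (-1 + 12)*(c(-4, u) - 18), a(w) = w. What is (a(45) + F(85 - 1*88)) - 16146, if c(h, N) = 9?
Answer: -16206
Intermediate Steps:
F(u) = -105 (F(u) = -6 + (-1 + 12)*(9 - 18) = -6 + 11*(-9) = -6 - 99 = -105)
(a(45) + F(85 - 1*88)) - 16146 = (45 - 105) - 16146 = -60 - 16146 = -16206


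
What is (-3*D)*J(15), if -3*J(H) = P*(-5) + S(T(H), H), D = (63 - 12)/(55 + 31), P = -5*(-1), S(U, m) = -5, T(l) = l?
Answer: -765/43 ≈ -17.791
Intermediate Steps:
P = 5
D = 51/86 ≈ 0.59302
J(H) = 10 (J(H) = -(5*(-5) - 5)/3 = -(-25 - 5)/3 = -⅓*(-30) = 10)
(-3*D)*J(15) = -3*51/86*10 = -153/86*10 = -765/43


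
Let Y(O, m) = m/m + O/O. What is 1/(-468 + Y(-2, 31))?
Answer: -1/466 ≈ -0.0021459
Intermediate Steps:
Y(O, m) = 2 (Y(O, m) = 1 + 1 = 2)
1/(-468 + Y(-2, 31)) = 1/(-468 + 2) = 1/(-466) = -1/466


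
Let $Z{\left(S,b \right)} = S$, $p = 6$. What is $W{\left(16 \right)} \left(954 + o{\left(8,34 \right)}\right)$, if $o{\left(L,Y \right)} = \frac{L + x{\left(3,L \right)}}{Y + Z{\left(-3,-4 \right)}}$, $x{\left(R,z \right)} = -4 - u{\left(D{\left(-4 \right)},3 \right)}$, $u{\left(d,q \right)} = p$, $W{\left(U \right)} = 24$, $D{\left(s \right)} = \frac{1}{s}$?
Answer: $\frac{709728}{31} \approx 22894.0$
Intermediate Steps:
$u{\left(d,q \right)} = 6$
$x{\left(R,z \right)} = -10$ ($x{\left(R,z \right)} = -4 - 6 = -10$)
$o{\left(L,Y \right)} = \frac{-10 + L}{-3 + Y}$ ($o{\left(L,Y \right)} = \frac{L - 10}{Y - 3} = \frac{-10 + L}{-3 + Y}$)
$W{\left(16 \right)} \left(954 + o{\left(8,34 \right)}\right) = 24 \left(954 + \frac{-10 + 8}{-3 + 34}\right) = 24 \left(954 + \frac{1}{31} \left(-2\right)\right) = 24 \left(954 - \frac{2}{31}\right) = 24 \cdot \frac{29572}{31} = \frac{709728}{31}$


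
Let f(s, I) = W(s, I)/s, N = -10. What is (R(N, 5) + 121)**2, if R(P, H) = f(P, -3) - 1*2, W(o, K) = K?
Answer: 1423249/100 ≈ 14232.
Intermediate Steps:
f(s, I) = I/s
R(P, H) = -2 - 3/P (R(P, H) = -3/P - 1*2 = -3/P - 2 = -2 - 3/P)
(R(N, 5) + 121)**2 = ((-2 - 3/(-10)) + 121)**2 = ((-2 - 3*(-1/10)) + 121)**2 = ((-2 + 3/10) + 121)**2 = (-17/10 + 121)**2 = (1193/10)**2 = 1423249/100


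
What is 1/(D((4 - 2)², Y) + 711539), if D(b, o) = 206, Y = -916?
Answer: 1/711745 ≈ 1.4050e-6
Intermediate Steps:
1/(D((4 - 2)², Y) + 711539) = 1/(206 + 711539) = 1/711745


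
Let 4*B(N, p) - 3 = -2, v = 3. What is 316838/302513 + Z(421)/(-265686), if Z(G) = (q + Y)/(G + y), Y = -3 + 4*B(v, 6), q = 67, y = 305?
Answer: 61114239886823/58351138434468 ≈ 1.0474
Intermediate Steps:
B(N, p) = 1/4 (B(N, p) = 3/4 + (1/4)*(-2) = 3/4 - 1/2 = 1/4)
Y = -2 (Y = -3 + 4*(1/4) = -3 + 1 = -2)
Z(G) = 65/(305 + G) (Z(G) = (67 - 2)/(G + 305) = 65/(305 + G))
316838/302513 + Z(421)/(-265686) = 316838/302513 + (65/(305 + 421))/(-265686) = 316838*(1/302513) + (65/726)*(-1/265686) = 316838/302513 + (65*(1/726))*(-1/265686) = 316838/302513 + (65/726)*(-1/265686) = 316838/302513 - 65/192888036 = 61114239886823/58351138434468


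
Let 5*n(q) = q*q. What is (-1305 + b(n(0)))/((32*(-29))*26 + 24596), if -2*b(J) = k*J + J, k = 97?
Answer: -145/52 ≈ -2.7885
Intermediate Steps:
n(q) = q²/5 (n(q) = (q*q)/5 = q²/5)
b(J) = -49*J (b(J) = -(97*J + J)/2 = -49*J)
(-1305 + b(n(0)))/((32*(-29))*26 + 24596) = (-1305 - 49*0²/5)/((32*(-29))*26 + 24596) = (-1305 - 49*0/5)/(-928*26 + 24596) = (-1305 - 49*0)/(-24128 + 24596) = (-1305 + 0)/468 = -1305*1/468 = -145/52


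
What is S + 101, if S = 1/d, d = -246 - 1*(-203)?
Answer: 4342/43 ≈ 100.98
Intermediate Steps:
d = -43 (d = -246 + 203 = -43)
S = -1/43 (S = 1/(-43) = -1/43 ≈ -0.023256)
S + 101 = -1/43 + 101 = 4342/43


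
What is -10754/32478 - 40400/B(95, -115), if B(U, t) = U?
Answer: -131313283/308541 ≈ -425.59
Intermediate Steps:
-10754/32478 - 40400/B(95, -115) = -10754/32478 - 40400/95 = -10754*1/32478 - 40400*1/95 = -5377/16239 - 8080/19 = -131313283/308541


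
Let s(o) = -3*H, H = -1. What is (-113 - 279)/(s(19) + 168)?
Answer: -392/171 ≈ -2.2924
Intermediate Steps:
s(o) = 3 (s(o) = -3*(-1) = 3)
(-113 - 279)/(s(19) + 168) = (-113 - 279)/(3 + 168) = -392/171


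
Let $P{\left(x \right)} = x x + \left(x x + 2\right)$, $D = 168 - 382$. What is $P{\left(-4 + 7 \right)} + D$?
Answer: $-194$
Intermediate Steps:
$D = -214$ ($D = 168 - 382 = -214$)
$P{\left(x \right)} = 2 + 2 x^{2}$ ($P{\left(x \right)} = x^{2} + \left(x^{2} + 2\right) = x^{2} + \left(2 + x^{2}\right) = 2 + 2 x^{2}$)
$P{\left(-4 + 7 \right)} + D = \left(2 + 2 \left(-4 + 7\right)^{2}\right) - 214 = \left(2 + 2 \cdot 3^{2}\right) - 214 = \left(2 + 2 \cdot 9\right) - 214 = \left(2 + 18\right) - 214 = 20 - 214 = -194$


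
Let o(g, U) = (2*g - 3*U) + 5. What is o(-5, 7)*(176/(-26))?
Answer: 176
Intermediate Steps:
o(g, U) = 5 - 3*U + 2*g (o(g, U) = (-3*U + 2*g) + 5 = 5 - 3*U + 2*g)
o(-5, 7)*(176/(-26)) = (5 - 3*7 + 2*(-5))*(176/(-26)) = (5 - 21 - 10)*(176*(-1/26)) = -26*(-88/13) = 176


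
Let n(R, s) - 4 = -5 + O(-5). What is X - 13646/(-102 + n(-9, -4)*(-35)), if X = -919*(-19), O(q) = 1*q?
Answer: 936071/54 ≈ 17335.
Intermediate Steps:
O(q) = q
X = 17461
n(R, s) = -6 (n(R, s) = 4 + (-5 - 5) = 4 - 10 = -6)
X - 13646/(-102 + n(-9, -4)*(-35)) = 17461 - 13646/(-102 - 6*(-35)) = 17461 - 13646/(-102 + 210) = 17461 - 13646/108 = 17461 - 13646*1/108 = 17461 - 6823/54 = 936071/54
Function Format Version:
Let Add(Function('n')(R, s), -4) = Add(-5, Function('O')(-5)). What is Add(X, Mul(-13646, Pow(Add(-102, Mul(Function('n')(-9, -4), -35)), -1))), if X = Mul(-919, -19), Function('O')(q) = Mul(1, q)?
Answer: Rational(936071, 54) ≈ 17335.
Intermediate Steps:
Function('O')(q) = q
X = 17461
Function('n')(R, s) = -6 (Function('n')(R, s) = Add(4, Add(-5, -5)) = Add(4, -10) = -6)
Add(X, Mul(-13646, Pow(Add(-102, Mul(Function('n')(-9, -4), -35)), -1))) = Add(17461, Mul(-13646, Pow(Add(-102, Mul(-6, -35)), -1))) = Add(17461, Mul(-13646, Pow(Add(-102, 210), -1))) = Add(17461, Mul(-13646, Pow(108, -1))) = Add(17461, Mul(-13646, Rational(1, 108))) = Add(17461, Rational(-6823, 54)) = Rational(936071, 54)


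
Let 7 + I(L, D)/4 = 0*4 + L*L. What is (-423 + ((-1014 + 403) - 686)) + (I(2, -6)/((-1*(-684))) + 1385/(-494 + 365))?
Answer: -1414026/817 ≈ -1730.8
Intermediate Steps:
I(L, D) = -28 + 4*L² (I(L, D) = -28 + 4*(0*4 + L*L) = -28 + 4*(0 + L²) = -28 + 4*L²)
(-423 + ((-1014 + 403) - 686)) + (I(2, -6)/((-1*(-684))) + 1385/(-494 + 365)) = (-423 + ((-1014 + 403) - 686)) + ((-28 + 4*2²)/((-1*(-684))) + 1385/(-494 + 365)) = (-423 + (-611 - 686)) + ((-28 + 4*4)/684 + 1385/(-129)) = (-423 - 1297) + ((-28 + 16)*(1/684) + 1385*(-1/129)) = -1720 + (-12*1/684 - 1385/129) = -1720 + (-1/57 - 1385/129) = -1720 - 8786/817 = -1414026/817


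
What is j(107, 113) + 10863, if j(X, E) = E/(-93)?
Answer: 1010146/93 ≈ 10862.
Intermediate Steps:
j(X, E) = -E/93 (j(X, E) = E*(-1/93) = -E/93)
j(107, 113) + 10863 = -1/93*113 + 10863 = -113/93 + 10863 = 1010146/93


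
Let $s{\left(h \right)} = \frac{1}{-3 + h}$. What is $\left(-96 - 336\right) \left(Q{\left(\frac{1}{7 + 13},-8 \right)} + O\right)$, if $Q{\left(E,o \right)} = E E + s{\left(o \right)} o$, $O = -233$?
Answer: $\frac{27593703}{275} \approx 1.0034 \cdot 10^{5}$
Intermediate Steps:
$Q{\left(E,o \right)} = E^{2} + \frac{o}{-3 + o}$ ($Q{\left(E,o \right)} = E E + \frac{o}{-3 + o} = E^{2} + \frac{o}{-3 + o}$)
$\left(-96 - 336\right) \left(Q{\left(\frac{1}{7 + 13},-8 \right)} + O\right) = \left(-96 - 336\right) \left(\frac{-8 + \left(\frac{1}{7 + 13}\right)^{2} \left(-3 - 8\right)}{-3 - 8} - 233\right) = - 432 \left(\frac{-8 + \left(\frac{1}{20}\right)^{2} \left(-11\right)}{-11} - 233\right) = - 432 \left(- \frac{-8 + \left(\frac{1}{20}\right)^{2} \left(-11\right)}{11} - 233\right) = - 432 \left(- \frac{-8 + \frac{1}{400} \left(-11\right)}{11} - 233\right) = - 432 \left(- \frac{-8 - \frac{11}{400}}{11} - 233\right) = - 432 \left(\left(- \frac{1}{11}\right) \left(- \frac{3211}{400}\right) - 233\right) = - 432 \left(\frac{3211}{4400} - 233\right) = \left(-432\right) \left(- \frac{1021989}{4400}\right) = \frac{27593703}{275}$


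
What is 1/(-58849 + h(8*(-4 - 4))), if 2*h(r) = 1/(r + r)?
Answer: -256/15065345 ≈ -1.6993e-5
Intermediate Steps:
h(r) = 1/(4*r) (h(r) = 1/(2*(r + r)) = 1/(2*((2*r))) = (1/(2*r))/2 = 1/(4*r))
1/(-58849 + h(8*(-4 - 4))) = 1/(-58849 + 1/(4*((8*(-4 - 4))))) = 1/(-58849 + 1/(4*((8*(-8))))) = 1/(-58849 + (1/4)/(-64)) = 1/(-58849 + (1/4)*(-1/64)) = 1/(-58849 - 1/256) = 1/(-15065345/256) = -256/15065345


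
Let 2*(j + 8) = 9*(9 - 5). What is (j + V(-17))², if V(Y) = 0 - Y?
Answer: 729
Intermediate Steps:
j = 10 (j = -8 + (9*(9 - 5))/2 = -8 + (9*4)/2 = -8 + (½)*36 = -8 + 18 = 10)
V(Y) = -Y
(j + V(-17))² = (10 - 1*(-17))² = (10 + 17)² = 27² = 729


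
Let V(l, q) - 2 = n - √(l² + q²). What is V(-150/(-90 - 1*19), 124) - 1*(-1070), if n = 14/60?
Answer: 32167/30 - 2*√45676189/109 ≈ 948.23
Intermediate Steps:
n = 7/30 (n = 14*(1/60) = 7/30 ≈ 0.23333)
V(l, q) = 67/30 - √(l² + q²) (V(l, q) = 2 + (7/30 - √(l² + q²)) = 67/30 - √(l² + q²))
V(-150/(-90 - 1*19), 124) - 1*(-1070) = (67/30 - √((-150/(-90 - 1*19))² + 124²)) - 1*(-1070) = (67/30 - √((-150/(-90 - 19))² + 15376)) + 1070 = (67/30 - √((-150/(-109))² + 15376)) + 1070 = (67/30 - √((-150*(-1/109))² + 15376)) + 1070 = (67/30 - √((150/109)² + 15376)) + 1070 = (67/30 - √(22500/11881 + 15376)) + 1070 = (67/30 - √(182704756/11881)) + 1070 = (67/30 - 2*√45676189/109) + 1070 = 32167/30 - 2*√45676189/109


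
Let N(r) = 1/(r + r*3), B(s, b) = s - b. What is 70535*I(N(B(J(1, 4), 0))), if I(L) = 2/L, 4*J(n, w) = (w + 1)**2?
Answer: 3526750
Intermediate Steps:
J(n, w) = (1 + w)**2/4 (J(n, w) = (w + 1)**2/4 = (1 + w)**2/4)
N(r) = 1/(4*r) (N(r) = 1/(r + 3*r) = 1/(4*r))
70535*I(N(B(J(1, 4), 0))) = 70535*(2/((1/(4*((1 + 4)**2/4 - 1*0))))) = 70535*(2/((1/(4*((1/4)*5**2 + 0))))) = 70535*(2/((1/(4*((1/4)*25 + 0))))) = 70535*(2/((1/(4*(25/4 + 0))))) = 70535*(2/((1/(4*(25/4))))) = 70535*(2/(((1/4)*(4/25)))) = 70535*(2/(1/25)) = 70535*(2*25) = 70535*50 = 3526750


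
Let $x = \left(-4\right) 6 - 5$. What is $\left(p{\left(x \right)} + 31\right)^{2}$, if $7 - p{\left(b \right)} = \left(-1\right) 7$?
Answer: $2025$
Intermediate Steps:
$x = -29$ ($x = -24 - 5 = -29$)
$p{\left(b \right)} = 14$ ($p{\left(b \right)} = 7 - \left(-1\right) 7 = 7 - -7 = 7 + 7 = 14$)
$\left(p{\left(x \right)} + 31\right)^{2} = \left(14 + 31\right)^{2} = 45^{2} = 2025$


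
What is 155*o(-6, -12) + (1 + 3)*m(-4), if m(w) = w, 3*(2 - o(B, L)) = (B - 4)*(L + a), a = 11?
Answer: -668/3 ≈ -222.67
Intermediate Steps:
o(B, L) = 2 - (-4 + B)*(11 + L)/3 (o(B, L) = 2 - (B - 4)*(L + 11)/3 = 2 - (-4 + B)*(11 + L)/3)
155*o(-6, -12) + (1 + 3)*m(-4) = 155*(50/3 - 11/3*(-6) + (4/3)*(-12) - ⅓*(-6)*(-12)) + (1 + 3)*(-4) = 155*(50/3 + 22 - 16 - 24) + 4*(-4) = 155*(-4/3) - 16 = -620/3 - 16 = -668/3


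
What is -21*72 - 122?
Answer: -1634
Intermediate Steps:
-21*72 - 122 = -1512 - 122 = -1634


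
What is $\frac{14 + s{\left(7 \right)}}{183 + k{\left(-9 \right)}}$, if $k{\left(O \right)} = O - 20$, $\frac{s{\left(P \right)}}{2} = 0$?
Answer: $\frac{1}{11} \approx 0.090909$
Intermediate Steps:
$s{\left(P \right)} = 0$ ($s{\left(P \right)} = 2 \cdot 0 = 0$)
$k{\left(O \right)} = -20 + O$
$\frac{14 + s{\left(7 \right)}}{183 + k{\left(-9 \right)}} = \frac{14 + 0}{183 - 29} = \frac{14}{183 - 29} = \frac{14}{154} = 14 \cdot \frac{1}{154} = \frac{1}{11}$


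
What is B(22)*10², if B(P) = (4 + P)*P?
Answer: 57200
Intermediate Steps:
B(P) = P*(4 + P)
B(22)*10² = (22*(4 + 22))*10² = (22*26)*100 = 572*100 = 57200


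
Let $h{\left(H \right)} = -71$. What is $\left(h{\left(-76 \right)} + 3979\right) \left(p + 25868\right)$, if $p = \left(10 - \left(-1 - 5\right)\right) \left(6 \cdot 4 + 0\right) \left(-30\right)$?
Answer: $56071984$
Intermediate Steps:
$p = -11520$ ($p = \left(10 - -6\right) \left(24 + 0\right) \left(-30\right) = \left(10 + 6\right) 24 \left(-30\right) = 16 \cdot 24 \left(-30\right) = 384 \left(-30\right) = -11520$)
$\left(h{\left(-76 \right)} + 3979\right) \left(p + 25868\right) = \left(-71 + 3979\right) \left(-11520 + 25868\right) = 3908 \cdot 14348 = 56071984$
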